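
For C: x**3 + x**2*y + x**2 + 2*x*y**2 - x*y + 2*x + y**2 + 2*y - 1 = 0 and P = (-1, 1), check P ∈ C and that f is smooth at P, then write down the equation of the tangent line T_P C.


Tangent line at P: 2*x + 2*y = 0.

Step 1: f(-1, 1) = 0, so P lies on C.
Step 2: partial derivatives
  f_x(x, y) = 3*x**2 + 2*x*y + 2*x + 2*y**2 - y + 2, f_y(x, y) = x**2 + 4*x*y - x + 2*y + 2.
  f_x(P) = 2, f_y(P) = 2 (gradient nonzero, so P is smooth).
Step 3: tangent line at P: 2·(x − -1) + 2·(y − 1) = 0.
Expanding: 2*x + 2*y = 0.


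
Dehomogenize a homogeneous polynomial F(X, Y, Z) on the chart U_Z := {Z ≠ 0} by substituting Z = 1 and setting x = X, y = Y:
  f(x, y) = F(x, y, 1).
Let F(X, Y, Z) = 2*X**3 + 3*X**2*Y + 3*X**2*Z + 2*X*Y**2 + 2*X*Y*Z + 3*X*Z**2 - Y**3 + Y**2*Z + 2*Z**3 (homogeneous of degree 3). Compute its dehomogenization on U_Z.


f(x, y) = 2*x**3 + 3*x**2*y + 3*x**2 + 2*x*y**2 + 2*x*y + 3*x - y**3 + y**2 + 2

On U_Z we set Z = 1. Each monomial c·X^i·Y^j·Z^k in F becomes c·x^i·y^j·1^k = c·x^i·y^j.
Substituting Z = 1: F(X, Y, 1) = 2*x**3 + 3*x**2*y + 3*x**2 + 2*x*y**2 + 2*x*y + 3*x - y**3 + y**2 + 2.
Note: deg(f) ≤ deg(F) = 3; strict inequality happens when F is divisible by Z (lost terms).


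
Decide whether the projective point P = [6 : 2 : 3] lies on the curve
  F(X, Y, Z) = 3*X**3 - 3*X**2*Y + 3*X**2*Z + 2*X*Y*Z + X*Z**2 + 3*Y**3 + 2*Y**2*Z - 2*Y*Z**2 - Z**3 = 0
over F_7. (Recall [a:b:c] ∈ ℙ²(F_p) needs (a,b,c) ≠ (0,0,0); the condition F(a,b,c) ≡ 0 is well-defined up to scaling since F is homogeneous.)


F(6,2,3) ≡ 6 (mod 7); P is NOT on the curve.

Evaluate F(6, 2, 3) term-by-term (mod 7).
  3*X**3 ↦ 3·216·1·1 = 648
  -3*X**2*Y ↦ -3·36·2·1 = -216
  3*X**2*Z ↦ 3·36·1·3 = 324
  2*X*Y*Z ↦ 2·6·2·3 = 72
  X*Z**2 ↦ 1·6·1·9 = 54
  3*Y**3 ↦ 3·1·8·1 = 24
  2*Y**2*Z ↦ 2·1·4·3 = 24
  -2*Y*Z**2 ↦ -2·1·2·9 = -36
  -Z**3 ↦ -1·1·1·27 = -27
Sum: F(6, 2, 3) = (648) + (-216) + (324) + (72) + (54) + (24) + (24) + (-36) + (-27) = 867.
Reducing mod 7: 867 ≡ 6 (mod 7).
Since F(a, b, c) ≡ 6 ≠ 0 (mod 7), P does NOT lie on the curve.


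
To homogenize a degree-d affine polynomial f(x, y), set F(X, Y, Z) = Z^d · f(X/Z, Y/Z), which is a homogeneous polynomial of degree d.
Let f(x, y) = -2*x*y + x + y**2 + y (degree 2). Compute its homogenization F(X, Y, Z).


F(X, Y, Z) = -2*X*Y + X*Z + Y**2 + Y*Z

deg(f) = 2.
Substitute x = X/Z, y = Y/Z into f, then multiply by Z^2.
  monomial -2·x^1·y^1 ↦ -2·X^1·Y^1·Z^0.
  monomial 1·x^1·y^0 ↦ 1·X^1·Y^0·Z^1.
  monomial 1·x^0·y^2 ↦ 1·X^0·Y^2·Z^0.
  monomial 1·x^0·y^1 ↦ 1·X^0·Y^1·Z^1.
Collecting: F(X, Y, Z) = -2*X*Y + X*Z + Y**2 + Y*Z.


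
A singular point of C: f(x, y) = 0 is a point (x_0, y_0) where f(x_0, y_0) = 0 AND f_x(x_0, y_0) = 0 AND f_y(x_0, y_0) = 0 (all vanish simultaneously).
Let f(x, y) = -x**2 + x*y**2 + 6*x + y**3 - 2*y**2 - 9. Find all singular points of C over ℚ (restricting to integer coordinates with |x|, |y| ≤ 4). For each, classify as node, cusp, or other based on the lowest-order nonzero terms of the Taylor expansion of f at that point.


Singular points: {(3, 0)}; classification: node.

Compute partial derivatives:
  f_x = -2*x + y**2 + 6.
  f_y = 2*x*y + 3*y**2 - 4*y.
Scan x_0 ∈ {−4, ..., 4}. For each x_0, f_y(x_0, y) is a polynomial in y; find its integer roots y ∈ {−4, ..., 4}, then test f_x and f at those candidates.
  x = -4: f_y(-4, y) = 3*y**2 - 12*y; vanishes at y ∈ {0, 4}. (-4, 0): f_x = 14 ≠ 0; (-4, 4): f_x = 30 ≠ 0.
  x = -3: f_y(-3, y) = 3*y**2 - 10*y; vanishes at y ∈ {0}. (-3, 0): f_x = 12 ≠ 0.
  x = -2: f_y(-2, y) = 3*y**2 - 8*y; vanishes at y ∈ {0}. (-2, 0): f_x = 10 ≠ 0.
  x = -1: f_y(-1, y) = 3*y**2 - 6*y; vanishes at y ∈ {0, 2}. (-1, 0): f_x = 8 ≠ 0; (-1, 2): f_x = 12 ≠ 0.
  x = 0: f_y(0, y) = 3*y**2 - 4*y; vanishes at y ∈ {0}. (0, 0): f_x = 6 ≠ 0.
  x = 1: f_y(1, y) = 3*y**2 - 2*y; vanishes at y ∈ {0}. (1, 0): f_x = 4 ≠ 0.
  x = 2: f_y(2, y) = 3*y**2; vanishes at y ∈ {0}. (2, 0): f_x = 2 ≠ 0.
  x = 3: f_y(3, y) = 3*y**2 + 2*y; vanishes at y ∈ {0}. (3, 0): f_x = 0, f = 0 — SINGULAR.
  x = 4: f_y(4, y) = 3*y**2 + 4*y; vanishes at y ∈ {0}. (4, 0): f_x = -2 ≠ 0.
Only singular point on the grid: (3, 0).
Classify: substitute x = 3 + u, y = 0 + v and expand: f = -u**2 + u*v**2 + v**3 + v**2.
No constant or linear terms (consistent with a singular point). Quadratic part: -u**2 + v**2. Cubic part: u*v**2 + v**3.
The quadratic part v**2 - u**2 = (v − u)(v + u) splits into two distinct linear factors, so there are two distinct tangent lines y − 0 = ±(x − 3) — this is a node (ordinary double point).
Classification: node.


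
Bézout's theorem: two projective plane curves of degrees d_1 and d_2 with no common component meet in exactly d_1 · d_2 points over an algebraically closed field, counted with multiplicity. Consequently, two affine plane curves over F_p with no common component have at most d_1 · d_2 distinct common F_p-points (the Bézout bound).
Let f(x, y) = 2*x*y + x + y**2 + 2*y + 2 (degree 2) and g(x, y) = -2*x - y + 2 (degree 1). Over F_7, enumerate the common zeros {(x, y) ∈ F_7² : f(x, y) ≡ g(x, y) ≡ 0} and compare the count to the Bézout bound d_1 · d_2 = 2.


Common zeros: ∅; count = 0; Bézout bound = 2.

deg(f) = 2, deg(g) = 1, so Bézout bound = 2.
Scan x ∈ F_7. For each x, list the y ∈ F_7 with f(x, y) ≡ 0 and those with g(x, y) ≡ 0 (mod 7); the common zeros in that column are the intersection.
  x = 0: f ≡ 0 at y ∈ ∅; g ≡ 0 at y ∈ {2}; common: ∅.
  x = 1: f ≡ 0 at y ∈ {4, 6}; g ≡ 0 at y ∈ {0}; common: ∅.
  x = 2: f ≡ 0 at y ∈ ∅; g ≡ 0 at y ∈ {5}; common: ∅.
  x = 3: f ≡ 0 at y ∈ {1, 5}; g ≡ 0 at y ∈ {3}; common: ∅.
  x = 4: f ≡ 0 at y ∈ ∅; g ≡ 0 at y ∈ {1}; common: ∅.
  x = 5: f ≡ 0 at y ∈ {0, 2}; g ≡ 0 at y ∈ {6}; common: ∅.
  x = 6: f ≡ 0 at y ∈ ∅; g ≡ 0 at y ∈ {4}; common: ∅.
Collecting: common zeros = ∅, so the count is 0.
Comparison with the Bézout bound: 0 ≤ 2 = deg(f)·deg(g), as expected for curves with no common component (the affine F_7-count falls short of the bound because intersections may lie at infinity, over extension fields, or carry multiplicity).


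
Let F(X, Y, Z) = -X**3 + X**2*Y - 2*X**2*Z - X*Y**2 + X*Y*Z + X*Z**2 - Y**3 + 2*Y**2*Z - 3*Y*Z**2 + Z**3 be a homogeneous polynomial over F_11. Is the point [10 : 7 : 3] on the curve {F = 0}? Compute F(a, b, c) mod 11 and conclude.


F(10,7,3) ≡ 8 (mod 11); P is NOT on the curve.

Evaluate F(10, 7, 3) term-by-term (mod 11).
  -X**3 ↦ -1·1000·1·1 = -1000
  X**2*Y ↦ 1·100·7·1 = 700
  -2*X**2*Z ↦ -2·100·1·3 = -600
  -X*Y**2 ↦ -1·10·49·1 = -490
  X*Y*Z ↦ 1·10·7·3 = 210
  X*Z**2 ↦ 1·10·1·9 = 90
  -Y**3 ↦ -1·1·343·1 = -343
  2*Y**2*Z ↦ 2·1·49·3 = 294
  -3*Y*Z**2 ↦ -3·1·7·9 = -189
  Z**3 ↦ 1·1·1·27 = 27
Sum: F(10, 7, 3) = (-1000) + (700) + (-600) + (-490) + (210) + (90) + (-343) + (294) + (-189) + (27) = -1301.
Reducing mod 11: -1301 ≡ 8 (mod 11).
Since F(a, b, c) ≡ 8 ≠ 0 (mod 11), P does NOT lie on the curve.


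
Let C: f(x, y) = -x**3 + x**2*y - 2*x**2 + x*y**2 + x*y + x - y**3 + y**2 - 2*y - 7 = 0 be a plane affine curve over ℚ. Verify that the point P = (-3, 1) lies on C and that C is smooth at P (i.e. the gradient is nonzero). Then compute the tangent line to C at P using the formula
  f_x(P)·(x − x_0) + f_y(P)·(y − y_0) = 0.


Tangent line at P: -18*x - 3*y - 51 = 0.

Step 1: f(-3, 1) = 0, so P lies on C.
Step 2: partial derivatives
  f_x(x, y) = -3*x**2 + 2*x*y - 4*x + y**2 + y + 1, f_y(x, y) = x**2 + 2*x*y + x - 3*y**2 + 2*y - 2.
  f_x(P) = -18, f_y(P) = -3 (gradient nonzero, so P is smooth).
Step 3: tangent line at P: -18·(x − -3) + -3·(y − 1) = 0.
Expanding: -18*x - 3*y - 51 = 0.


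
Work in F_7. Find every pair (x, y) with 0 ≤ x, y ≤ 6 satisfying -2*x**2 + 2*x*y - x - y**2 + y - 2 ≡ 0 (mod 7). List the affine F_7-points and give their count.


Affine F_7-points: {(0, 4)}; count = 1.

For each of the 49 pairs (x, y) ∈ F_7², evaluate f(x, y) mod 7. Record the zeros.
  x = 0: [0↦5, 1↦5, 2↦3, 3↦6, 4↦0, 5↦6, 6↦3]  zeros at y ∈ {4}
  x = 1: [0↦2, 1↦4, 2↦4, 3↦2, 4↦5, 5↦6, 6↦5]  zeros at y ∈ ∅
  x = 2: [0↦2, 1↦6, 2↦1, 3↦1, 4↦6, 5↦2, 6↦3]  zeros at y ∈ ∅
  x = 3: [0↦5, 1↦4, 2↦1, 3↦3, 4↦3, 5↦1, 6↦4]  zeros at y ∈ ∅
  x = 4: [0↦4, 1↦5, 2↦4, 3↦1, 4↦3, 5↦3, 6↦1]  zeros at y ∈ ∅
  x = 5: [0↦6, 1↦2, 2↦3, 3↦2, 4↦6, 5↦1, 6↦1]  zeros at y ∈ ∅
  x = 6: [0↦4, 1↦2, 2↦5, 3↦6, 4↦5, 5↦2, 6↦4]  zeros at y ∈ ∅
Collecting zeros: affine points = {(0, 4)}.
Total count |C(F_7)_aff| = 1.


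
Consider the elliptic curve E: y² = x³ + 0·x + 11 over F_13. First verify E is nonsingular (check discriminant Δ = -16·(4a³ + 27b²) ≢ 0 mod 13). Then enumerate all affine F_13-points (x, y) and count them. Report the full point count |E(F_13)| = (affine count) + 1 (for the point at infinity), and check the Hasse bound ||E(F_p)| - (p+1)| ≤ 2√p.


Affine points = {(1, 5), (1, 8), (3, 5), (3, 8), (4, 6), (4, 7), (7, 4), (7, 9), (8, 4), (8, 9), (9, 5), (9, 8), (10, 6), (10, 7), (11, 4), (11, 9), (12, 6), (12, 7)}; affine count = 18; |E(F_13)| = 19.

Discriminant check: Δ ∝ 4a³ + 27b² = 4·0³ + 27·11² = 4·0 + 27·121 ≡ 4 (mod 13). Nonzero ⇒ E is nonsingular.
For each x ∈ F_13, compute rhs = x³ + 0·x + 11 mod 13, then count y ∈ F_13 with y² ≡ rhs.
  x = 0: rhs = 11, matching y values: none (0 points).
  x = 1: rhs = 12, matching y values: 5, 8 (2 points).
  x = 2: rhs = 6, matching y values: none (0 points).
  x = 3: rhs = 12, matching y values: 5, 8 (2 points).
  x = 4: rhs = 10, matching y values: 6, 7 (2 points).
  x = 5: rhs = 6, matching y values: none (0 points).
  x = 6: rhs = 6, matching y values: none (0 points).
  x = 7: rhs = 3, matching y values: 4, 9 (2 points).
  x = 8: rhs = 3, matching y values: 4, 9 (2 points).
  x = 9: rhs = 12, matching y values: 5, 8 (2 points).
  x = 10: rhs = 10, matching y values: 6, 7 (2 points).
  x = 11: rhs = 3, matching y values: 4, 9 (2 points).
  x = 12: rhs = 10, matching y values: 6, 7 (2 points).
Total affine count: 18.
Full point count |E(F_13)| = 18 + 1 = 19.
Hasse bound: |19 − (13+1)| = |5| = 5 ≤ 2√13 ≈ 7.2111 ✓.


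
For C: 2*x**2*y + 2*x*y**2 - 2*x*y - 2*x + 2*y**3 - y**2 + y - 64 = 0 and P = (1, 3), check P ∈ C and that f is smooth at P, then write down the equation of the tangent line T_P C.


Tangent line at P: 22*x + 61*y - 205 = 0.

Step 1: f(1, 3) = 0, so P lies on C.
Step 2: partial derivatives
  f_x(x, y) = 4*x*y + 2*y**2 - 2*y - 2, f_y(x, y) = 2*x**2 + 4*x*y - 2*x + 6*y**2 - 2*y + 1.
  f_x(P) = 22, f_y(P) = 61 (gradient nonzero, so P is smooth).
Step 3: tangent line at P: 22·(x − 1) + 61·(y − 3) = 0.
Expanding: 22*x + 61*y - 205 = 0.


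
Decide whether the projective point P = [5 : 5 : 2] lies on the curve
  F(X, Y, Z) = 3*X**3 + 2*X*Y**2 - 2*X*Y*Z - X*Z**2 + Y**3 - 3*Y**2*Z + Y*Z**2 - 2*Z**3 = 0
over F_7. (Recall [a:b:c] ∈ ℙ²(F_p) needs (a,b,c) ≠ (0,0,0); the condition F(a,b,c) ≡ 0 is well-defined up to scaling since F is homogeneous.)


F(5,5,2) ≡ 1 (mod 7); P is NOT on the curve.

Evaluate F(5, 5, 2) term-by-term (mod 7).
  3*X**3 ↦ 3·125·1·1 = 375
  2*X*Y**2 ↦ 2·5·25·1 = 250
  -2*X*Y*Z ↦ -2·5·5·2 = -100
  -X*Z**2 ↦ -1·5·1·4 = -20
  Y**3 ↦ 1·1·125·1 = 125
  -3*Y**2*Z ↦ -3·1·25·2 = -150
  Y*Z**2 ↦ 1·1·5·4 = 20
  -2*Z**3 ↦ -2·1·1·8 = -16
Sum: F(5, 5, 2) = (375) + (250) + (-100) + (-20) + (125) + (-150) + (20) + (-16) = 484.
Reducing mod 7: 484 ≡ 1 (mod 7).
Since F(a, b, c) ≡ 1 ≠ 0 (mod 7), P does NOT lie on the curve.


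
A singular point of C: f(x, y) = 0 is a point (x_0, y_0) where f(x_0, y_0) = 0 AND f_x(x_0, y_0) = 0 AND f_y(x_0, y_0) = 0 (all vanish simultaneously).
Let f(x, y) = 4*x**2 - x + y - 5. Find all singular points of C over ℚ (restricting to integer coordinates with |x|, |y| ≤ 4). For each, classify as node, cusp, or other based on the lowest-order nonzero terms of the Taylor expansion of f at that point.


No singular points in the scanned grid; C is smooth there.

Compute partial derivatives:
  f_x = 8*x - 1.
  f_y = 1.
f_y = 1 is a nonzero constant, so f_y never vanishes: no point (x, y) can satisfy f = f_x = f_y = 0. In particular no (x, y) ∈ {−4, ..., 4}² is singular; the curve is smooth.


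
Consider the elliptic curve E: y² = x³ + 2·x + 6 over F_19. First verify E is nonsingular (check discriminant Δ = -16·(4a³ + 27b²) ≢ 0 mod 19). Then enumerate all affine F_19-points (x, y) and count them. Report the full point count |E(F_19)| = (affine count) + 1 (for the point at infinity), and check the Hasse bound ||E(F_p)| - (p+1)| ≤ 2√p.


Affine points = {(0, 5), (0, 14), (1, 3), (1, 16), (3, 1), (3, 18), (6, 5), (6, 14), (10, 0), (13, 5), (13, 14), (14, 2), (14, 17), (16, 7), (16, 12)}; affine count = 15; |E(F_19)| = 16.

Discriminant check: Δ ∝ 4a³ + 27b² = 4·2³ + 27·6² = 4·8 + 27·36 ≡ 16 (mod 19). Nonzero ⇒ E is nonsingular.
For each x ∈ F_19, compute rhs = x³ + 2·x + 6 mod 19, then count y ∈ F_19 with y² ≡ rhs.
  x = 0: rhs = 6, matching y values: 5, 14 (2 points).
  x = 1: rhs = 9, matching y values: 3, 16 (2 points).
  x = 2: rhs = 18, matching y values: none (0 points).
  x = 3: rhs = 1, matching y values: 1, 18 (2 points).
  x = 4: rhs = 2, matching y values: none (0 points).
  x = 5: rhs = 8, matching y values: none (0 points).
  x = 6: rhs = 6, matching y values: 5, 14 (2 points).
  x = 7: rhs = 2, matching y values: none (0 points).
  x = 8: rhs = 2, matching y values: none (0 points).
  x = 9: rhs = 12, matching y values: none (0 points).
  x = 10: rhs = 0, matching y values: 0 (1 points).
  x = 11: rhs = 10, matching y values: none (0 points).
  x = 12: rhs = 10, matching y values: none (0 points).
  x = 13: rhs = 6, matching y values: 5, 14 (2 points).
  x = 14: rhs = 4, matching y values: 2, 17 (2 points).
  x = 15: rhs = 10, matching y values: none (0 points).
  x = 16: rhs = 11, matching y values: 7, 12 (2 points).
  x = 17: rhs = 13, matching y values: none (0 points).
  x = 18: rhs = 3, matching y values: none (0 points).
Total affine count: 15.
Full point count |E(F_19)| = 15 + 1 = 16.
Hasse bound: |16 − (19+1)| = |-4| = 4 ≤ 2√19 ≈ 8.7178 ✓.


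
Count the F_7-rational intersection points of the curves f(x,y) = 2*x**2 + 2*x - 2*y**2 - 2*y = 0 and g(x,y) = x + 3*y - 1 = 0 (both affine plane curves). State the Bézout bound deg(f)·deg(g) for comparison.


Common zeros: {(2, 2), (5, 1)}; count = 2; Bézout bound = 2.

deg(f) = 2, deg(g) = 1, so Bézout bound = 2.
Scan x ∈ F_7. For each x, list the y ∈ F_7 with f(x, y) ≡ 0 and those with g(x, y) ≡ 0 (mod 7); the common zeros in that column are the intersection.
  x = 0: f ≡ 0 at y ∈ {0, 6}; g ≡ 0 at y ∈ {5}; common: ∅.
  x = 1: f ≡ 0 at y ∈ {1, 5}; g ≡ 0 at y ∈ {0}; common: ∅.
  x = 2: f ≡ 0 at y ∈ {2, 4}; g ≡ 0 at y ∈ {2}; common: {2}.
  x = 3: f ≡ 0 at y ∈ {3}; g ≡ 0 at y ∈ {4}; common: ∅.
  x = 4: f ≡ 0 at y ∈ {2, 4}; g ≡ 0 at y ∈ {6}; common: ∅.
  x = 5: f ≡ 0 at y ∈ {1, 5}; g ≡ 0 at y ∈ {1}; common: {1}.
  x = 6: f ≡ 0 at y ∈ {0, 6}; g ≡ 0 at y ∈ {3}; common: ∅.
Collecting: common zeros = {(2, 2), (5, 1)}, so the count is 2.
Comparison with the Bézout bound: 2 ≤ 2 = deg(f)·deg(g), as expected for curves with no common component (the bound is attained).


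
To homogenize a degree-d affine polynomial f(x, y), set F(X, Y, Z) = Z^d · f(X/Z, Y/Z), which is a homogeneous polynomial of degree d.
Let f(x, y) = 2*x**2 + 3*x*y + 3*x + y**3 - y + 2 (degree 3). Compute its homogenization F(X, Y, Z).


F(X, Y, Z) = 2*X**2*Z + 3*X*Y*Z + 3*X*Z**2 + Y**3 - Y*Z**2 + 2*Z**3

deg(f) = 3.
Substitute x = X/Z, y = Y/Z into f, then multiply by Z^3.
  monomial 2·x^2·y^0 ↦ 2·X^2·Y^0·Z^1.
  monomial 3·x^1·y^1 ↦ 3·X^1·Y^1·Z^1.
  monomial 3·x^1·y^0 ↦ 3·X^1·Y^0·Z^2.
  monomial 1·x^0·y^3 ↦ 1·X^0·Y^3·Z^0.
  monomial -1·x^0·y^1 ↦ -1·X^0·Y^1·Z^2.
  monomial 2·x^0·y^0 ↦ 2·X^0·Y^0·Z^3.
Collecting: F(X, Y, Z) = 2*X**2*Z + 3*X*Y*Z + 3*X*Z**2 + Y**3 - Y*Z**2 + 2*Z**3.


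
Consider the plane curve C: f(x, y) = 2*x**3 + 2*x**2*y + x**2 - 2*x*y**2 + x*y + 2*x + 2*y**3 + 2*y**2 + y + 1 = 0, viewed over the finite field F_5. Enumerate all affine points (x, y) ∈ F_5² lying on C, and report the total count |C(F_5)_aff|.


Affine F_5-points: {(0, 4), (1, 2), (1, 4), (2, 0), (2, 2), (2, 4), (3, 0), (3, 1)}; count = 8.

For each of the 25 pairs (x, y) ∈ F_5², evaluate f(x, y) mod 5. Record the zeros.
  x = 0: [0↦1, 1↦1, 2↦2, 3↦1, 4↦0]  zeros at y ∈ {4}
  x = 1: [0↦1, 1↦2, 2↦0, 3↦2, 4↦0]  zeros at y ∈ {2, 4}
  x = 2: [0↦0, 1↦1, 2↦0, 3↦4, 4↦0]  zeros at y ∈ {0, 2, 4}
  x = 3: [0↦0, 1↦0, 2↦4, 3↦4, 4↦2]  zeros at y ∈ {0, 1}
  x = 4: [0↦3, 1↦1, 2↦4, 3↦4, 4↦3]  zeros at y ∈ ∅
Collecting zeros: affine points = {(0, 4), (1, 2), (1, 4), (2, 0), (2, 2), (2, 4), (3, 0), (3, 1)}.
Total count |C(F_5)_aff| = 8.


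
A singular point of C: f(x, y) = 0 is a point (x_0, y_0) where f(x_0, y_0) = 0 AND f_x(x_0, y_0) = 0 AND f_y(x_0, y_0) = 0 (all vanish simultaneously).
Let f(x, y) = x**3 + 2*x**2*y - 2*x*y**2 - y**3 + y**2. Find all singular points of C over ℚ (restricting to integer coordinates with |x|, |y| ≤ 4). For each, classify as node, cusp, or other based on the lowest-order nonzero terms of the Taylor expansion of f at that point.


Singular points: {(0, 0)}; classification: cusp.

Compute partial derivatives:
  f_x = 3*x**2 + 4*x*y - 2*y**2.
  f_y = 2*x**2 - 4*x*y - 3*y**2 + 2*y.
Scan x_0 ∈ {−4, ..., 4}. For each x_0, f_y(x_0, y) is a polynomial in y; find its integer roots y ∈ {−4, ..., 4}, then test f_x and f at those candidates.
  x = -4: f_y(-4, y) = -3*y**2 + 18*y + 32; no integer root y with |y| ≤ 4.
  x = -3: f_y(-3, y) = -3*y**2 + 14*y + 18; no integer root y with |y| ≤ 4.
  x = -2: f_y(-2, y) = -3*y**2 + 10*y + 8; vanishes at y ∈ {4}. (-2, 4): f_x = -52 ≠ 0.
  x = -1: f_y(-1, y) = -3*y**2 + 6*y + 2; no integer root y with |y| ≤ 4.
  x = 0: f_y(0, y) = -3*y**2 + 2*y; vanishes at y ∈ {0}. (0, 0): f_x = 0, f = 0 — SINGULAR.
  x = 1: f_y(1, y) = -3*y**2 - 2*y + 2; no integer root y with |y| ≤ 4.
  x = 2: f_y(2, y) = -3*y**2 - 6*y + 8; no integer root y with |y| ≤ 4.
  x = 3: f_y(3, y) = -3*y**2 - 10*y + 18; no integer root y with |y| ≤ 4.
  x = 4: f_y(4, y) = -3*y**2 - 14*y + 32; no integer root y with |y| ≤ 4.
Only singular point on the grid: (0, 0).
Classify: substitute x = 0 + u, y = 0 + v and expand: f = u**3 + 2*u**2*v - 2*u*v**2 - v**3 + v**2.
No constant or linear terms (consistent with a singular point). Quadratic part: v**2. Cubic part: u**3 + 2*u**2*v - 2*u*v**2 - v**3.
The quadratic part v**2 is a perfect square, so there is a single (double) tangent line v = 0, i.e. y = 0. Restricting the cubic part to that line (v = 0) leaves u**3 ≠ 0, so f is not divisible by v and the branch is v² ≈ -u**3 to lowest order — this is a cusp.
Classification: cusp.


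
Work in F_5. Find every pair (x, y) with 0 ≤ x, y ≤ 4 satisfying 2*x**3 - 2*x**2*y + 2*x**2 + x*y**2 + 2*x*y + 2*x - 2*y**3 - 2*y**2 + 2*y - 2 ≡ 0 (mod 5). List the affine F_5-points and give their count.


Affine F_5-points: {(2, 4), (3, 1)}; count = 2.

For each of the 25 pairs (x, y) ∈ F_5², evaluate f(x, y) mod 5. Record the zeros.
  x = 0: [0↦3, 1↦1, 2↦3, 3↦2, 4↦1]  zeros at y ∈ ∅
  x = 1: [0↦4, 1↦3, 2↦3, 3↦2, 4↦3]  zeros at y ∈ ∅
  x = 2: [0↦1, 1↦2, 2↦1, 3↦1, 4↦0]  zeros at y ∈ {4}
  x = 3: [0↦1, 1↦0, 2↦4, 3↦1, 4↦4]  zeros at y ∈ {1}
  x = 4: [0↦1, 1↦4, 2↦4, 3↦4, 4↦2]  zeros at y ∈ ∅
Collecting zeros: affine points = {(2, 4), (3, 1)}.
Total count |C(F_5)_aff| = 2.


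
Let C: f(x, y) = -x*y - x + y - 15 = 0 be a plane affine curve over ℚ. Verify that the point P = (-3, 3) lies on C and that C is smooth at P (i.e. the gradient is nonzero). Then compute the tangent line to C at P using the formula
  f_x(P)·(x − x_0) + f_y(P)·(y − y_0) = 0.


Tangent line at P: -4*x + 4*y - 24 = 0.

Step 1: f(-3, 3) = 0, so P lies on C.
Step 2: partial derivatives
  f_x(x, y) = -y - 1, f_y(x, y) = 1 - x.
  f_x(P) = -4, f_y(P) = 4 (gradient nonzero, so P is smooth).
Step 3: tangent line at P: -4·(x − -3) + 4·(y − 3) = 0.
Expanding: -4*x + 4*y - 24 = 0.


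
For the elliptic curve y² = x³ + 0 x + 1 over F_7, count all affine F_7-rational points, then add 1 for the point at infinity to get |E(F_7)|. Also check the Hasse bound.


Affine points = {(0, 1), (0, 6), (1, 3), (1, 4), (2, 3), (2, 4), (3, 0), (4, 3), (4, 4), (5, 0), (6, 0)}; affine count = 11; |E(F_7)| = 12.

Discriminant check: Δ ∝ 4a³ + 27b² = 4·0³ + 27·1² = 4·0 + 27·1 ≡ 6 (mod 7). Nonzero ⇒ E is nonsingular.
For each x ∈ F_7, compute rhs = x³ + 0·x + 1 mod 7, then count y ∈ F_7 with y² ≡ rhs.
  x = 0: rhs = 1, matching y values: 1, 6 (2 points).
  x = 1: rhs = 2, matching y values: 3, 4 (2 points).
  x = 2: rhs = 2, matching y values: 3, 4 (2 points).
  x = 3: rhs = 0, matching y values: 0 (1 points).
  x = 4: rhs = 2, matching y values: 3, 4 (2 points).
  x = 5: rhs = 0, matching y values: 0 (1 points).
  x = 6: rhs = 0, matching y values: 0 (1 points).
Total affine count: 11.
Full point count |E(F_7)| = 11 + 1 = 12.
Hasse bound: |12 − (7+1)| = |4| = 4 ≤ 2√7 ≈ 5.2915 ✓.


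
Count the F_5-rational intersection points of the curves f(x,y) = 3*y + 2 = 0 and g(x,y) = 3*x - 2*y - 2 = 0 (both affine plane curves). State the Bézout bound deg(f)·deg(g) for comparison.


Common zeros: {(3, 1)}; count = 1; Bézout bound = 1.

deg(f) = 1, deg(g) = 1, so Bézout bound = 1.
Scan x ∈ F_5. For each x, list the y ∈ F_5 with f(x, y) ≡ 0 and those with g(x, y) ≡ 0 (mod 5); the common zeros in that column are the intersection.
  x = 0: f ≡ 0 at y ∈ {1}; g ≡ 0 at y ∈ {4}; common: ∅.
  x = 1: f ≡ 0 at y ∈ {1}; g ≡ 0 at y ∈ {3}; common: ∅.
  x = 2: f ≡ 0 at y ∈ {1}; g ≡ 0 at y ∈ {2}; common: ∅.
  x = 3: f ≡ 0 at y ∈ {1}; g ≡ 0 at y ∈ {1}; common: {1}.
  x = 4: f ≡ 0 at y ∈ {1}; g ≡ 0 at y ∈ {0}; common: ∅.
Collecting: common zeros = {(3, 1)}, so the count is 1.
Comparison with the Bézout bound: 1 ≤ 1 = deg(f)·deg(g), as expected for curves with no common component (the bound is attained).


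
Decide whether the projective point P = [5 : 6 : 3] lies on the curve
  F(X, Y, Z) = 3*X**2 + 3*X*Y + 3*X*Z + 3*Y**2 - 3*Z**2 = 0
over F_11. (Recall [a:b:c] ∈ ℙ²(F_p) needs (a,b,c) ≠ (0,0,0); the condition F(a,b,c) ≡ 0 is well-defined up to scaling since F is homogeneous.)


F(5,6,3) ≡ 5 (mod 11); P is NOT on the curve.

Evaluate F(5, 6, 3) term-by-term (mod 11).
  3*X**2 ↦ 3·25·1·1 = 75
  3*X*Y ↦ 3·5·6·1 = 90
  3*X*Z ↦ 3·5·1·3 = 45
  3*Y**2 ↦ 3·1·36·1 = 108
  -3*Z**2 ↦ -3·1·1·9 = -27
Sum: F(5, 6, 3) = (75) + (90) + (45) + (108) + (-27) = 291.
Reducing mod 11: 291 ≡ 5 (mod 11).
Since F(a, b, c) ≡ 5 ≠ 0 (mod 11), P does NOT lie on the curve.


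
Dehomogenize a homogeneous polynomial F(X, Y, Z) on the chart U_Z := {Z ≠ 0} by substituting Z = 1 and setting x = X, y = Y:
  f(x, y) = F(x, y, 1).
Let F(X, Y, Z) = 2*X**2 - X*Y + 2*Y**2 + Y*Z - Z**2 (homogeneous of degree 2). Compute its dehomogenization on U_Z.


f(x, y) = 2*x**2 - x*y + 2*y**2 + y - 1

On U_Z we set Z = 1. Each monomial c·X^i·Y^j·Z^k in F becomes c·x^i·y^j·1^k = c·x^i·y^j.
Substituting Z = 1: F(X, Y, 1) = 2*x**2 - x*y + 2*y**2 + y - 1.
Note: deg(f) ≤ deg(F) = 2; strict inequality happens when F is divisible by Z (lost terms).


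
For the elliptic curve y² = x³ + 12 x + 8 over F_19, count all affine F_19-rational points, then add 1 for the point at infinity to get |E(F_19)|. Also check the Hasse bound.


Affine points = {(4, 5), (4, 14), (6, 7), (6, 12), (7, 6), (7, 13), (9, 3), (9, 16), (10, 8), (10, 11), (13, 9), (13, 10)}; affine count = 12; |E(F_19)| = 13.

Discriminant check: Δ ∝ 4a³ + 27b² = 4·12³ + 27·8² = 4·1728 + 27·64 ≡ 14 (mod 19). Nonzero ⇒ E is nonsingular.
For each x ∈ F_19, compute rhs = x³ + 12·x + 8 mod 19, then count y ∈ F_19 with y² ≡ rhs.
  x = 0: rhs = 8, matching y values: none (0 points).
  x = 1: rhs = 2, matching y values: none (0 points).
  x = 2: rhs = 2, matching y values: none (0 points).
  x = 3: rhs = 14, matching y values: none (0 points).
  x = 4: rhs = 6, matching y values: 5, 14 (2 points).
  x = 5: rhs = 3, matching y values: none (0 points).
  x = 6: rhs = 11, matching y values: 7, 12 (2 points).
  x = 7: rhs = 17, matching y values: 6, 13 (2 points).
  x = 8: rhs = 8, matching y values: none (0 points).
  x = 9: rhs = 9, matching y values: 3, 16 (2 points).
  x = 10: rhs = 7, matching y values: 8, 11 (2 points).
  x = 11: rhs = 8, matching y values: none (0 points).
  x = 12: rhs = 18, matching y values: none (0 points).
  x = 13: rhs = 5, matching y values: 9, 10 (2 points).
  x = 14: rhs = 13, matching y values: none (0 points).
  x = 15: rhs = 10, matching y values: none (0 points).
  x = 16: rhs = 2, matching y values: none (0 points).
  x = 17: rhs = 14, matching y values: none (0 points).
  x = 18: rhs = 14, matching y values: none (0 points).
Total affine count: 12.
Full point count |E(F_19)| = 12 + 1 = 13.
Hasse bound: |13 − (19+1)| = |-7| = 7 ≤ 2√19 ≈ 8.7178 ✓.


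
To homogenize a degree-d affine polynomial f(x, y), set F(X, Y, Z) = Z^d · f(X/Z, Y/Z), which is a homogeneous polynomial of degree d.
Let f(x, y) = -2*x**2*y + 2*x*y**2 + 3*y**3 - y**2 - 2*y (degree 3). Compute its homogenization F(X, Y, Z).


F(X, Y, Z) = -2*X**2*Y + 2*X*Y**2 + 3*Y**3 - Y**2*Z - 2*Y*Z**2

deg(f) = 3.
Substitute x = X/Z, y = Y/Z into f, then multiply by Z^3.
  monomial -2·x^2·y^1 ↦ -2·X^2·Y^1·Z^0.
  monomial 2·x^1·y^2 ↦ 2·X^1·Y^2·Z^0.
  monomial 3·x^0·y^3 ↦ 3·X^0·Y^3·Z^0.
  monomial -1·x^0·y^2 ↦ -1·X^0·Y^2·Z^1.
  monomial -2·x^0·y^1 ↦ -2·X^0·Y^1·Z^2.
Collecting: F(X, Y, Z) = -2*X**2*Y + 2*X*Y**2 + 3*Y**3 - Y**2*Z - 2*Y*Z**2.


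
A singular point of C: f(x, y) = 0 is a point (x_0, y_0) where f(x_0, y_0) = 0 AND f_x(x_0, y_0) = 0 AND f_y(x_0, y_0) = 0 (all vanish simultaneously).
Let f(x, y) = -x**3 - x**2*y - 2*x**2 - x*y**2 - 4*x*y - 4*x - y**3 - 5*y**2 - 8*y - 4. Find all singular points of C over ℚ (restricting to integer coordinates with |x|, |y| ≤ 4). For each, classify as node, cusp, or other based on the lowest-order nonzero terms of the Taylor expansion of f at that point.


Singular points: {(0, -2)}; classification: cusp.

Compute partial derivatives:
  f_x = -3*x**2 - 2*x*y - 4*x - y**2 - 4*y - 4.
  f_y = -x**2 - 2*x*y - 4*x - 3*y**2 - 10*y - 8.
Scan x_0 ∈ {−4, ..., 4}. For each x_0, f_y(x_0, y) is a polynomial in y; find its integer roots y ∈ {−4, ..., 4}, then test f_x and f at those candidates.
  x = -4: f_y(-4, y) = -3*y**2 - 2*y - 8; no integer root y with |y| ≤ 4.
  x = -3: f_y(-3, y) = -3*y**2 - 4*y - 5; no integer root y with |y| ≤ 4.
  x = -2: f_y(-2, y) = -3*y**2 - 6*y - 4; no integer root y with |y| ≤ 4.
  x = -1: f_y(-1, y) = -3*y**2 - 8*y - 5; vanishes at y ∈ {-1}. (-1, -1): f_x = -2 ≠ 0.
  x = 0: f_y(0, y) = -3*y**2 - 10*y - 8; vanishes at y ∈ {-2}. (0, -2): f_x = 0, f = 0 — SINGULAR.
  x = 1: f_y(1, y) = -3*y**2 - 12*y - 13; no integer root y with |y| ≤ 4.
  x = 2: f_y(2, y) = -3*y**2 - 14*y - 20; no integer root y with |y| ≤ 4.
  x = 3: f_y(3, y) = -3*y**2 - 16*y - 29; no integer root y with |y| ≤ 4.
  x = 4: f_y(4, y) = -3*y**2 - 18*y - 40; no integer root y with |y| ≤ 4.
Only singular point on the grid: (0, -2).
Classify: substitute x = 0 + u, y = -2 + v and expand: f = -u**3 - u**2*v - u*v**2 - v**3 + v**2.
No constant or linear terms (consistent with a singular point). Quadratic part: v**2. Cubic part: -u**3 - u**2*v - u*v**2 - v**3.
The quadratic part v**2 is a perfect square, so there is a single (double) tangent line v = 0, i.e. y = -2. Restricting the cubic part to that line (v = 0) leaves -u**3 ≠ 0, so f is not divisible by v and the branch is v² ≈ u**3 to lowest order — this is a cusp.
Classification: cusp.


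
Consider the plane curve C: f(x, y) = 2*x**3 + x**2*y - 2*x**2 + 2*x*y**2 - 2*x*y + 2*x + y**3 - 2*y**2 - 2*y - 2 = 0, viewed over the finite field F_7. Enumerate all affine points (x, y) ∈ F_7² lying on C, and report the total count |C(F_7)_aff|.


Affine F_7-points: {(0, 5), (1, 0), (2, 3), (2, 4), (2, 5), (3, 6), (6, 2), (6, 3), (6, 6)}; count = 9.

For each of the 49 pairs (x, y) ∈ F_7², evaluate f(x, y) mod 7. Record the zeros.
  x = 0: [0↦5, 1↦2, 2↦1, 3↦1, 4↦1, 5↦0, 6↦4]  zeros at y ∈ {5}
  x = 1: [0↦0, 1↦5, 2↦2, 3↦4, 4↦3, 5↦5, 6↦2]  zeros at y ∈ {0}
  x = 2: [0↦3, 1↦4, 2↦1, 3↦0, 4↦0, 5↦0, 6↦6]  zeros at y ∈ {3, 4, 5}
  x = 3: [0↦5, 1↦4, 2↦3, 3↦1, 4↦4, 5↦4, 6↦0]  zeros at y ∈ {6}
  x = 4: [0↦4, 1↦3, 2↦6, 3↦5, 4↦6, 5↦1, 6↦3]  zeros at y ∈ ∅
  x = 5: [0↦5, 1↦6, 2↦1, 3↦3, 4↦4, 5↦3, 6↦6]  zeros at y ∈ ∅
  x = 6: [0↦6, 1↦4, 2↦0, 3↦0, 4↦3, 5↦1, 6↦0]  zeros at y ∈ {2, 3, 6}
Collecting zeros: affine points = {(0, 5), (1, 0), (2, 3), (2, 4), (2, 5), (3, 6), (6, 2), (6, 3), (6, 6)}.
Total count |C(F_7)_aff| = 9.


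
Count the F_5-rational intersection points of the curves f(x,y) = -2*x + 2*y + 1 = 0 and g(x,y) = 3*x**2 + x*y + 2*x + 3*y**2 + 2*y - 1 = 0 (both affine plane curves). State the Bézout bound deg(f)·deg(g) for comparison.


Common zeros: {(0, 2), (1, 3)}; count = 2; Bézout bound = 2.

deg(f) = 1, deg(g) = 2, so Bézout bound = 2.
Scan x ∈ F_5. For each x, list the y ∈ F_5 with f(x, y) ≡ 0 and those with g(x, y) ≡ 0 (mod 5); the common zeros in that column are the intersection.
  x = 0: f ≡ 0 at y ∈ {2}; g ≡ 0 at y ∈ {2, 4}; common: {2}.
  x = 1: f ≡ 0 at y ∈ {3}; g ≡ 0 at y ∈ {1, 3}; common: {3}.
  x = 2: f ≡ 0 at y ∈ {4}; g ≡ 0 at y ∈ {0, 2}; common: ∅.
  x = 3: f ≡ 0 at y ∈ {0}; g ≡ 0 at y ∈ {1, 4}; common: ∅.
  x = 4: f ≡ 0 at y ∈ {1}; g ≡ 0 at y ∈ {0, 3}; common: ∅.
Collecting: common zeros = {(0, 2), (1, 3)}, so the count is 2.
Comparison with the Bézout bound: 2 ≤ 2 = deg(f)·deg(g), as expected for curves with no common component (the bound is attained).


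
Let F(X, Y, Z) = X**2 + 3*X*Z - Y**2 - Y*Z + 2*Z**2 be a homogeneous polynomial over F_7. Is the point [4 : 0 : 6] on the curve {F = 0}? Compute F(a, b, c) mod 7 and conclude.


F(4,0,6) ≡ 6 (mod 7); P is NOT on the curve.

Evaluate F(4, 0, 6) term-by-term (mod 7).
  X**2 ↦ 1·16·1·1 = 16
  3*X*Z ↦ 3·4·1·6 = 72
  -Y**2 ↦ -1·1·0·1 = 0
  -Y*Z ↦ -1·1·0·6 = 0
  2*Z**2 ↦ 2·1·1·36 = 72
Sum: F(4, 0, 6) = (16) + (72) + (0) + (0) + (72) = 160.
Reducing mod 7: 160 ≡ 6 (mod 7).
Since F(a, b, c) ≡ 6 ≠ 0 (mod 7), P does NOT lie on the curve.


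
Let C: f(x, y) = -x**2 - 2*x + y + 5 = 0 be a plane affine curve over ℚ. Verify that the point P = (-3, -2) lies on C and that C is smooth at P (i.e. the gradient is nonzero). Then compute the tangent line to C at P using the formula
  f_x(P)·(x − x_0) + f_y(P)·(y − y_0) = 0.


Tangent line at P: 4*x + y + 14 = 0.

Step 1: f(-3, -2) = 0, so P lies on C.
Step 2: partial derivatives
  f_x(x, y) = -2*x - 2, f_y(x, y) = 1.
  f_x(P) = 4, f_y(P) = 1 (gradient nonzero, so P is smooth).
Step 3: tangent line at P: 4·(x − -3) + 1·(y − -2) = 0.
Expanding: 4*x + y + 14 = 0.


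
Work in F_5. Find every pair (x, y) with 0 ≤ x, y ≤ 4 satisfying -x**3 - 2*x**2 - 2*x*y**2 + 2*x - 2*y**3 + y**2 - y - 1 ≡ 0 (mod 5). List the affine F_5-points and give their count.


Affine F_5-points: {(0, 2), (1, 4), (3, 0), (4, 2)}; count = 4.

For each of the 25 pairs (x, y) ∈ F_5², evaluate f(x, y) mod 5. Record the zeros.
  x = 0: [0↦4, 1↦2, 2↦0, 3↦1, 4↦3]  zeros at y ∈ {2}
  x = 1: [0↦3, 1↦4, 2↦1, 3↦2, 4↦0]  zeros at y ∈ {4}
  x = 2: [0↦2, 1↦1, 2↦2, 3↦3, 4↦2]  zeros at y ∈ ∅
  x = 3: [0↦0, 1↦2, 2↦2, 3↦3, 4↦3]  zeros at y ∈ {0}
  x = 4: [0↦1, 1↦1, 2↦0, 3↦1, 4↦2]  zeros at y ∈ {2}
Collecting zeros: affine points = {(0, 2), (1, 4), (3, 0), (4, 2)}.
Total count |C(F_5)_aff| = 4.


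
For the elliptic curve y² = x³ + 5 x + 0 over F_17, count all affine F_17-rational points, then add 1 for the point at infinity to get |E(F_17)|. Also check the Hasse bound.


Affine points = {(0, 0), (2, 1), (2, 16), (3, 5), (3, 12), (4, 4), (4, 13), (6, 5), (6, 12), (7, 2), (7, 15), (8, 5), (8, 12), (9, 3), (9, 14), (10, 8), (10, 9), (11, 3), (11, 14), (13, 1), (13, 16), (14, 3), (14, 14), (15, 4), (15, 13)}; affine count = 25; |E(F_17)| = 26.

Discriminant check: Δ ∝ 4a³ + 27b² = 4·5³ + 27·0² = 4·125 + 27·0 ≡ 7 (mod 17). Nonzero ⇒ E is nonsingular.
For each x ∈ F_17, compute rhs = x³ + 5·x + 0 mod 17, then count y ∈ F_17 with y² ≡ rhs.
  x = 0: rhs = 0, matching y values: 0 (1 points).
  x = 1: rhs = 6, matching y values: none (0 points).
  x = 2: rhs = 1, matching y values: 1, 16 (2 points).
  x = 3: rhs = 8, matching y values: 5, 12 (2 points).
  x = 4: rhs = 16, matching y values: 4, 13 (2 points).
  x = 5: rhs = 14, matching y values: none (0 points).
  x = 6: rhs = 8, matching y values: 5, 12 (2 points).
  x = 7: rhs = 4, matching y values: 2, 15 (2 points).
  x = 8: rhs = 8, matching y values: 5, 12 (2 points).
  x = 9: rhs = 9, matching y values: 3, 14 (2 points).
  x = 10: rhs = 13, matching y values: 8, 9 (2 points).
  x = 11: rhs = 9, matching y values: 3, 14 (2 points).
  x = 12: rhs = 3, matching y values: none (0 points).
  x = 13: rhs = 1, matching y values: 1, 16 (2 points).
  x = 14: rhs = 9, matching y values: 3, 14 (2 points).
  x = 15: rhs = 16, matching y values: 4, 13 (2 points).
  x = 16: rhs = 11, matching y values: none (0 points).
Total affine count: 25.
Full point count |E(F_17)| = 25 + 1 = 26.
Hasse bound: |26 − (17+1)| = |8| = 8 ≤ 2√17 ≈ 8.2462 ✓.


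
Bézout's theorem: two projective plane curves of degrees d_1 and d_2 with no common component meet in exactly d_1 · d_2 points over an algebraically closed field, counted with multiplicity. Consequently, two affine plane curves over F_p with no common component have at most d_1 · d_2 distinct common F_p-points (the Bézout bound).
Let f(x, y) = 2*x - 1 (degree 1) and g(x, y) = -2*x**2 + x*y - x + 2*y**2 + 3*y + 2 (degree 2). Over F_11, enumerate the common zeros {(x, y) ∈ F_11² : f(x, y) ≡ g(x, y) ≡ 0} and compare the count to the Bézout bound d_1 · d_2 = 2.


Common zeros: ∅; count = 0; Bézout bound = 2.

deg(f) = 1, deg(g) = 2, so Bézout bound = 2.
Scan x ∈ F_11. For each x, list the y ∈ F_11 with f(x, y) ≡ 0 and those with g(x, y) ≡ 0 (mod 11); the common zeros in that column are the intersection.
  x = 0: f ≡ 0 at y ∈ ∅; g ≡ 0 at y ∈ {7, 8}; common: ∅.
  x = 1: f ≡ 0 at y ∈ ∅; g ≡ 0 at y ∈ ∅; common: ∅.
  x = 2: f ≡ 0 at y ∈ ∅; g ≡ 0 at y ∈ {4, 10}; common: ∅.
  x = 3: f ≡ 0 at y ∈ ∅; g ≡ 0 at y ∈ {1, 7}; common: ∅.
  x = 4: f ≡ 0 at y ∈ ∅; g ≡ 0 at y ∈ ∅; common: ∅.
  x = 5: f ≡ 0 at y ∈ ∅; g ≡ 0 at y ∈ {3, 4}; common: ∅.
  x = 6: f ≡ 0 at y ∈ {0, 1, 2, 3, 4, 5, 6, 7, 8, 9, 10}; g ≡ 0 at y ∈ ∅; common: ∅.
  x = 7: f ≡ 0 at y ∈ ∅; g ≡ 0 at y ∈ {3}; common: ∅.
  x = 8: f ≡ 0 at y ∈ ∅; g ≡ 0 at y ∈ {1, 10}; common: ∅.
  x = 9: f ≡ 0 at y ∈ ∅; g ≡ 0 at y ∈ {8}; common: ∅.
  x = 10: f ≡ 0 at y ∈ ∅; g ≡ 0 at y ∈ ∅; common: ∅.
Collecting: common zeros = ∅, so the count is 0.
Comparison with the Bézout bound: 0 ≤ 2 = deg(f)·deg(g), as expected for curves with no common component (the affine F_11-count falls short of the bound because intersections may lie at infinity, over extension fields, or carry multiplicity).


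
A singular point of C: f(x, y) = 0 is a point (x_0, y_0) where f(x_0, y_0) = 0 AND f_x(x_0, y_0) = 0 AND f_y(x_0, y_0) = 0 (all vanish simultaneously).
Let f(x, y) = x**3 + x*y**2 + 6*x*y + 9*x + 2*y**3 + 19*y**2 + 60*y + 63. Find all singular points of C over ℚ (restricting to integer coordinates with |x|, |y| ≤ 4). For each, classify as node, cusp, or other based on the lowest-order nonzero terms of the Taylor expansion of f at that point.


Singular points: {(0, -3)}; classification: cusp.

Compute partial derivatives:
  f_x = 3*x**2 + y**2 + 6*y + 9.
  f_y = 2*x*y + 6*x + 6*y**2 + 38*y + 60.
Scan x_0 ∈ {−4, ..., 4}. For each x_0, f_y(x_0, y) is a polynomial in y; find its integer roots y ∈ {−4, ..., 4}, then test f_x and f at those candidates.
  x = -4: f_y(-4, y) = 6*y**2 + 30*y + 36; vanishes at y ∈ {-3, -2}. (-4, -3): f_x = 48 ≠ 0; (-4, -2): f_x = 49 ≠ 0.
  x = -3: f_y(-3, y) = 6*y**2 + 32*y + 42; vanishes at y ∈ {-3}. (-3, -3): f_x = 27 ≠ 0.
  x = -2: f_y(-2, y) = 6*y**2 + 34*y + 48; vanishes at y ∈ {-3}. (-2, -3): f_x = 12 ≠ 0.
  x = -1: f_y(-1, y) = 6*y**2 + 36*y + 54; vanishes at y ∈ {-3}. (-1, -3): f_x = 3 ≠ 0.
  x = 0: f_y(0, y) = 6*y**2 + 38*y + 60; vanishes at y ∈ {-3}. (0, -3): f_x = 0, f = 0 — SINGULAR.
  x = 1: f_y(1, y) = 6*y**2 + 40*y + 66; vanishes at y ∈ {-3}. (1, -3): f_x = 3 ≠ 0.
  x = 2: f_y(2, y) = 6*y**2 + 42*y + 72; vanishes at y ∈ {-4, -3}. (2, -4): f_x = 13 ≠ 0; (2, -3): f_x = 12 ≠ 0.
  x = 3: f_y(3, y) = 6*y**2 + 44*y + 78; vanishes at y ∈ {-3}. (3, -3): f_x = 27 ≠ 0.
  x = 4: f_y(4, y) = 6*y**2 + 46*y + 84; vanishes at y ∈ {-3}. (4, -3): f_x = 48 ≠ 0.
Only singular point on the grid: (0, -3).
Classify: substitute x = 0 + u, y = -3 + v and expand: f = u**3 + u*v**2 + 2*v**3 + v**2.
No constant or linear terms (consistent with a singular point). Quadratic part: v**2. Cubic part: u**3 + u*v**2 + 2*v**3.
The quadratic part v**2 is a perfect square, so there is a single (double) tangent line v = 0, i.e. y = -3. Restricting the cubic part to that line (v = 0) leaves u**3 ≠ 0, so f is not divisible by v and the branch is v² ≈ -u**3 to lowest order — this is a cusp.
Classification: cusp.


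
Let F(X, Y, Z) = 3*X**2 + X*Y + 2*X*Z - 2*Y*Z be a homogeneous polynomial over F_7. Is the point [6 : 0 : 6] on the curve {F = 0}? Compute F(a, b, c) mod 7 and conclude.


F(6,0,6) ≡ 5 (mod 7); P is NOT on the curve.

Evaluate F(6, 0, 6) term-by-term (mod 7).
  3*X**2 ↦ 3·36·1·1 = 108
  X*Y ↦ 1·6·0·1 = 0
  2*X*Z ↦ 2·6·1·6 = 72
  -2*Y*Z ↦ -2·1·0·6 = 0
Sum: F(6, 0, 6) = (108) + (0) + (72) + (0) = 180.
Reducing mod 7: 180 ≡ 5 (mod 7).
Since F(a, b, c) ≡ 5 ≠ 0 (mod 7), P does NOT lie on the curve.


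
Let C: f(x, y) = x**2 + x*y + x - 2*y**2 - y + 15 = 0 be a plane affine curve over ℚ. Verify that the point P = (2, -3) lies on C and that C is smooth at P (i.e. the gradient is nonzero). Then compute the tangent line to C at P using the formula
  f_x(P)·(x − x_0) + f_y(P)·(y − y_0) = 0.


Tangent line at P: 2*x + 13*y + 35 = 0.

Step 1: f(2, -3) = 0, so P lies on C.
Step 2: partial derivatives
  f_x(x, y) = 2*x + y + 1, f_y(x, y) = x - 4*y - 1.
  f_x(P) = 2, f_y(P) = 13 (gradient nonzero, so P is smooth).
Step 3: tangent line at P: 2·(x − 2) + 13·(y − -3) = 0.
Expanding: 2*x + 13*y + 35 = 0.


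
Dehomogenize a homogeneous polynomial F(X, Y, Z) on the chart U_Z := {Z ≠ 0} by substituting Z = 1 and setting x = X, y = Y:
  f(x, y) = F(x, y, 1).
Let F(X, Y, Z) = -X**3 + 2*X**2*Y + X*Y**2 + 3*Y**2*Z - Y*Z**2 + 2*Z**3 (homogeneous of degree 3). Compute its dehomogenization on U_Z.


f(x, y) = -x**3 + 2*x**2*y + x*y**2 + 3*y**2 - y + 2

On U_Z we set Z = 1. Each monomial c·X^i·Y^j·Z^k in F becomes c·x^i·y^j·1^k = c·x^i·y^j.
Substituting Z = 1: F(X, Y, 1) = -x**3 + 2*x**2*y + x*y**2 + 3*y**2 - y + 2.
Note: deg(f) ≤ deg(F) = 3; strict inequality happens when F is divisible by Z (lost terms).


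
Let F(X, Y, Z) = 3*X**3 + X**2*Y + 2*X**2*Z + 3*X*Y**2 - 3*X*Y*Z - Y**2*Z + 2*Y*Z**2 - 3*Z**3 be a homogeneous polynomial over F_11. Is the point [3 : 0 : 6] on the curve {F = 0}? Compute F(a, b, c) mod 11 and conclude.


F(3,0,6) ≡ 3 (mod 11); P is NOT on the curve.

Evaluate F(3, 0, 6) term-by-term (mod 11).
  3*X**3 ↦ 3·27·1·1 = 81
  X**2*Y ↦ 1·9·0·1 = 0
  2*X**2*Z ↦ 2·9·1·6 = 108
  3*X*Y**2 ↦ 3·3·0·1 = 0
  -3*X*Y*Z ↦ -3·3·0·6 = 0
  -Y**2*Z ↦ -1·1·0·6 = 0
  2*Y*Z**2 ↦ 2·1·0·36 = 0
  -3*Z**3 ↦ -3·1·1·216 = -648
Sum: F(3, 0, 6) = (81) + (0) + (108) + (0) + (0) + (0) + (0) + (-648) = -459.
Reducing mod 11: -459 ≡ 3 (mod 11).
Since F(a, b, c) ≡ 3 ≠ 0 (mod 11), P does NOT lie on the curve.
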